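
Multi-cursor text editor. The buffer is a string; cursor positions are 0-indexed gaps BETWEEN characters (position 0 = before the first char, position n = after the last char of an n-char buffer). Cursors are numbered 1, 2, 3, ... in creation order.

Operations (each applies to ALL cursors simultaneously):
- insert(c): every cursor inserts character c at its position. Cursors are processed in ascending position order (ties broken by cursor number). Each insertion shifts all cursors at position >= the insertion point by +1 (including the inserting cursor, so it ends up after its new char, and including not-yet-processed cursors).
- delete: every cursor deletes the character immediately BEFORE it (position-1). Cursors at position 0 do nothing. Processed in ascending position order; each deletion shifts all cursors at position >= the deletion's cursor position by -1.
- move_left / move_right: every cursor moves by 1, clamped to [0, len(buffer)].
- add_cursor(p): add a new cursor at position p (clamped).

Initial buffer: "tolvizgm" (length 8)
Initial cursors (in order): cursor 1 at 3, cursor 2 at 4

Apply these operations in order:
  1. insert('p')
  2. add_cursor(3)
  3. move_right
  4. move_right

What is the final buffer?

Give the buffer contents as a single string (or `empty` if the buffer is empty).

Answer: tolpvpizgm

Derivation:
After op 1 (insert('p')): buffer="tolpvpizgm" (len 10), cursors c1@4 c2@6, authorship ...1.2....
After op 2 (add_cursor(3)): buffer="tolpvpizgm" (len 10), cursors c3@3 c1@4 c2@6, authorship ...1.2....
After op 3 (move_right): buffer="tolpvpizgm" (len 10), cursors c3@4 c1@5 c2@7, authorship ...1.2....
After op 4 (move_right): buffer="tolpvpizgm" (len 10), cursors c3@5 c1@6 c2@8, authorship ...1.2....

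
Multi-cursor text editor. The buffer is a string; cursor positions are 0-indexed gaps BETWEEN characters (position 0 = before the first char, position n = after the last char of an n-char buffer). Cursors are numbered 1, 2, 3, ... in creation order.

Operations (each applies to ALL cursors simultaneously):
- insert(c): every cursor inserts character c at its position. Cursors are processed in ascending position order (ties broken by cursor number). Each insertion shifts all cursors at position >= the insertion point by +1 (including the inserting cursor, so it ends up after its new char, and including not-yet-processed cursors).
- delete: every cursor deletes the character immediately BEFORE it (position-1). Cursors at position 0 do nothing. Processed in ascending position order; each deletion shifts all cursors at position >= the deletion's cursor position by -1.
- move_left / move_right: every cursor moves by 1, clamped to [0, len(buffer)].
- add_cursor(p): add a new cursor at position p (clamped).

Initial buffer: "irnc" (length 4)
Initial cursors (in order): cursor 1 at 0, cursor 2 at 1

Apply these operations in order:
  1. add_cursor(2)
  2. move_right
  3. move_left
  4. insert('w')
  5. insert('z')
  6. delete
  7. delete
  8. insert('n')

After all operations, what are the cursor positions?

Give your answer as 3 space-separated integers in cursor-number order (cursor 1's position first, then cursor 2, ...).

Answer: 1 3 5

Derivation:
After op 1 (add_cursor(2)): buffer="irnc" (len 4), cursors c1@0 c2@1 c3@2, authorship ....
After op 2 (move_right): buffer="irnc" (len 4), cursors c1@1 c2@2 c3@3, authorship ....
After op 3 (move_left): buffer="irnc" (len 4), cursors c1@0 c2@1 c3@2, authorship ....
After op 4 (insert('w')): buffer="wiwrwnc" (len 7), cursors c1@1 c2@3 c3@5, authorship 1.2.3..
After op 5 (insert('z')): buffer="wziwzrwznc" (len 10), cursors c1@2 c2@5 c3@8, authorship 11.22.33..
After op 6 (delete): buffer="wiwrwnc" (len 7), cursors c1@1 c2@3 c3@5, authorship 1.2.3..
After op 7 (delete): buffer="irnc" (len 4), cursors c1@0 c2@1 c3@2, authorship ....
After op 8 (insert('n')): buffer="ninrnnc" (len 7), cursors c1@1 c2@3 c3@5, authorship 1.2.3..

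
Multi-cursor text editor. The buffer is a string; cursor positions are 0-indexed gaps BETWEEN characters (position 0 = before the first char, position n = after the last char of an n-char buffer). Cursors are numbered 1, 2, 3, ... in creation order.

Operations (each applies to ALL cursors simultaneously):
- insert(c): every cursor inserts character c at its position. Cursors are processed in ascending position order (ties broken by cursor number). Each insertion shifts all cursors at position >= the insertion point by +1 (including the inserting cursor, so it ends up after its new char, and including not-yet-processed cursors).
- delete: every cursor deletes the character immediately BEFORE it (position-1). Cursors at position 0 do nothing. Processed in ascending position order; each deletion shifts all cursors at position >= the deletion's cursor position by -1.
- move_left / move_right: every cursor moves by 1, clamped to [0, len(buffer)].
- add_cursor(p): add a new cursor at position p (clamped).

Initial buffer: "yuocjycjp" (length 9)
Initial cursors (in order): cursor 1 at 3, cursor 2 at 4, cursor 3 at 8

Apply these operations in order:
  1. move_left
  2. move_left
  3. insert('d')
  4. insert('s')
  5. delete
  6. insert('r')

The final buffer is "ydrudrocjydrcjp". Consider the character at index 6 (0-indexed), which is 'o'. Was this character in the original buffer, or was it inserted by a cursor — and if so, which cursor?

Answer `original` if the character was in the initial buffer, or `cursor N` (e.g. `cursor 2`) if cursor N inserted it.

Answer: original

Derivation:
After op 1 (move_left): buffer="yuocjycjp" (len 9), cursors c1@2 c2@3 c3@7, authorship .........
After op 2 (move_left): buffer="yuocjycjp" (len 9), cursors c1@1 c2@2 c3@6, authorship .........
After op 3 (insert('d')): buffer="ydudocjydcjp" (len 12), cursors c1@2 c2@4 c3@9, authorship .1.2....3...
After op 4 (insert('s')): buffer="ydsudsocjydscjp" (len 15), cursors c1@3 c2@6 c3@12, authorship .11.22....33...
After op 5 (delete): buffer="ydudocjydcjp" (len 12), cursors c1@2 c2@4 c3@9, authorship .1.2....3...
After op 6 (insert('r')): buffer="ydrudrocjydrcjp" (len 15), cursors c1@3 c2@6 c3@12, authorship .11.22....33...
Authorship (.=original, N=cursor N): . 1 1 . 2 2 . . . . 3 3 . . .
Index 6: author = original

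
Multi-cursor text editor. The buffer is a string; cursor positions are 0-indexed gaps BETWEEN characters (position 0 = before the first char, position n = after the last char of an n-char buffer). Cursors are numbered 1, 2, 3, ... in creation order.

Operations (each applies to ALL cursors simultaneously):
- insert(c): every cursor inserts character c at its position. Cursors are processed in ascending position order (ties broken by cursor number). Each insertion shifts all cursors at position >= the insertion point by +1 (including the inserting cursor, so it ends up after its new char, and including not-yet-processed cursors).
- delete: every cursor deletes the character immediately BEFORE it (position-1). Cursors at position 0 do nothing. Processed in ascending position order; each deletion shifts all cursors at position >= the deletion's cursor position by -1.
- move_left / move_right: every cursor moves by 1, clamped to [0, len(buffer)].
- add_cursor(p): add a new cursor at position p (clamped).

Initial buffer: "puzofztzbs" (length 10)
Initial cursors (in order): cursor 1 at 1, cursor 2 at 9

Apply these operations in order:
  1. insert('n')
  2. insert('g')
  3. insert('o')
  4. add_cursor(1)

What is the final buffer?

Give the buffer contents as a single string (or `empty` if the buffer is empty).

After op 1 (insert('n')): buffer="pnuzofztzbns" (len 12), cursors c1@2 c2@11, authorship .1........2.
After op 2 (insert('g')): buffer="pnguzofztzbngs" (len 14), cursors c1@3 c2@13, authorship .11........22.
After op 3 (insert('o')): buffer="pngouzofztzbngos" (len 16), cursors c1@4 c2@15, authorship .111........222.
After op 4 (add_cursor(1)): buffer="pngouzofztzbngos" (len 16), cursors c3@1 c1@4 c2@15, authorship .111........222.

Answer: pngouzofztzbngos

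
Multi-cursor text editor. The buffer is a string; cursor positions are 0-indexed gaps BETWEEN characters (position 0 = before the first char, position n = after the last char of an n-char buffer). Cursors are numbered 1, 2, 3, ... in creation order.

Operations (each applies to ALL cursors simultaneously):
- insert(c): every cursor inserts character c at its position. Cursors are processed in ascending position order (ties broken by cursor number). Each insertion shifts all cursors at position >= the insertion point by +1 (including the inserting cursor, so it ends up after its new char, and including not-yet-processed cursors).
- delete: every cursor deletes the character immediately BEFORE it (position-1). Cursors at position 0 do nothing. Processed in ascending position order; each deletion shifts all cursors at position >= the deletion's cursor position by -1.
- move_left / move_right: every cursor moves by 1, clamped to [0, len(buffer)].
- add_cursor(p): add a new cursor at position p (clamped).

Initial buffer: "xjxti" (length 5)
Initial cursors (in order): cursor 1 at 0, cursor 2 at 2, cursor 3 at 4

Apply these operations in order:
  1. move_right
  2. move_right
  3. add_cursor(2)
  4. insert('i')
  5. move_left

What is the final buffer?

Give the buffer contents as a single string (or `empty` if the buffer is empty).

After op 1 (move_right): buffer="xjxti" (len 5), cursors c1@1 c2@3 c3@5, authorship .....
After op 2 (move_right): buffer="xjxti" (len 5), cursors c1@2 c2@4 c3@5, authorship .....
After op 3 (add_cursor(2)): buffer="xjxti" (len 5), cursors c1@2 c4@2 c2@4 c3@5, authorship .....
After op 4 (insert('i')): buffer="xjiixtiii" (len 9), cursors c1@4 c4@4 c2@7 c3@9, authorship ..14..2.3
After op 5 (move_left): buffer="xjiixtiii" (len 9), cursors c1@3 c4@3 c2@6 c3@8, authorship ..14..2.3

Answer: xjiixtiii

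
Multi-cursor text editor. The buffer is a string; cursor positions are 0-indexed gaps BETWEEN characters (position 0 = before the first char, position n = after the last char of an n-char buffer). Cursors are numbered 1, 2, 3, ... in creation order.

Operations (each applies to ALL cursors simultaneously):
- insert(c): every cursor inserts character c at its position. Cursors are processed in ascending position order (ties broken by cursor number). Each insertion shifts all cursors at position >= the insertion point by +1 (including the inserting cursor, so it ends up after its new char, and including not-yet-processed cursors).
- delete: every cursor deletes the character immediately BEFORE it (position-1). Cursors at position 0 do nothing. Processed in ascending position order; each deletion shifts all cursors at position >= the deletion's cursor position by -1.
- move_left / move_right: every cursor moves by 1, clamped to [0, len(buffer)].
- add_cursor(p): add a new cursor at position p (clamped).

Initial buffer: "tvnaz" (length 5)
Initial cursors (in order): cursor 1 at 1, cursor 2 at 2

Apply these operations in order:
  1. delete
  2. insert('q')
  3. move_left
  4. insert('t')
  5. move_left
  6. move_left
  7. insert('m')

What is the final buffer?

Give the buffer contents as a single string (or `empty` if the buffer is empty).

Answer: qmmttqnaz

Derivation:
After op 1 (delete): buffer="naz" (len 3), cursors c1@0 c2@0, authorship ...
After op 2 (insert('q')): buffer="qqnaz" (len 5), cursors c1@2 c2@2, authorship 12...
After op 3 (move_left): buffer="qqnaz" (len 5), cursors c1@1 c2@1, authorship 12...
After op 4 (insert('t')): buffer="qttqnaz" (len 7), cursors c1@3 c2@3, authorship 1122...
After op 5 (move_left): buffer="qttqnaz" (len 7), cursors c1@2 c2@2, authorship 1122...
After op 6 (move_left): buffer="qttqnaz" (len 7), cursors c1@1 c2@1, authorship 1122...
After op 7 (insert('m')): buffer="qmmttqnaz" (len 9), cursors c1@3 c2@3, authorship 112122...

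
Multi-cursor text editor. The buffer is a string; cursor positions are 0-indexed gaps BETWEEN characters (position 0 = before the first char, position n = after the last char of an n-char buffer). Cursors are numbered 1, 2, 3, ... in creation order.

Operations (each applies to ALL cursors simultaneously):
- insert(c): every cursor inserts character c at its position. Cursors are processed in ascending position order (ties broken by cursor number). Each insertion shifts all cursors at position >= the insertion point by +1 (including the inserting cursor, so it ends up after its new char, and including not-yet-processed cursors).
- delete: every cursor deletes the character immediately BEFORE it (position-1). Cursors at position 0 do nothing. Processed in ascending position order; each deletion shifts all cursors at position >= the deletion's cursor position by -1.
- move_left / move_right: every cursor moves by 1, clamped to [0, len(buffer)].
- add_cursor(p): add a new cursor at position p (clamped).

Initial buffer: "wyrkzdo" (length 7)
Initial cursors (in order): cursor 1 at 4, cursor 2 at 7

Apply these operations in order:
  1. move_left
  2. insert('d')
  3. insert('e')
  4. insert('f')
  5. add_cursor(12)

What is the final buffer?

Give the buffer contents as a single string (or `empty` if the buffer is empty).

Answer: wyrdefkzddefo

Derivation:
After op 1 (move_left): buffer="wyrkzdo" (len 7), cursors c1@3 c2@6, authorship .......
After op 2 (insert('d')): buffer="wyrdkzddo" (len 9), cursors c1@4 c2@8, authorship ...1...2.
After op 3 (insert('e')): buffer="wyrdekzddeo" (len 11), cursors c1@5 c2@10, authorship ...11...22.
After op 4 (insert('f')): buffer="wyrdefkzddefo" (len 13), cursors c1@6 c2@12, authorship ...111...222.
After op 5 (add_cursor(12)): buffer="wyrdefkzddefo" (len 13), cursors c1@6 c2@12 c3@12, authorship ...111...222.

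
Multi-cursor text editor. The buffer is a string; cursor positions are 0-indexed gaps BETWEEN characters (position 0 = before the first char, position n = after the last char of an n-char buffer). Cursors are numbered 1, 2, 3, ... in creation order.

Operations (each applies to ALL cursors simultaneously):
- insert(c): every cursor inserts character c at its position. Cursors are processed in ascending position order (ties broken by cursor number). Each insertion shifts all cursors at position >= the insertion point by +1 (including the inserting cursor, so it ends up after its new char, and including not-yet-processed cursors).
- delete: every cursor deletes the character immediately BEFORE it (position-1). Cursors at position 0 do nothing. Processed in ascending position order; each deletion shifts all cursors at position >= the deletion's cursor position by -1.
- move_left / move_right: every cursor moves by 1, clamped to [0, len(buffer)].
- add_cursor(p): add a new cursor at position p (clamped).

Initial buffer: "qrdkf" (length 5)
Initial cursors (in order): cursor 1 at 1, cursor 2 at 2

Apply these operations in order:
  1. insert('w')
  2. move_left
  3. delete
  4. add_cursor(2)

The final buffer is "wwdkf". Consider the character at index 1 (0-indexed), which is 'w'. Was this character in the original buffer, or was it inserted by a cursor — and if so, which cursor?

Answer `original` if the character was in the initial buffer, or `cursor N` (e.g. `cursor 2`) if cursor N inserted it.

Answer: cursor 2

Derivation:
After op 1 (insert('w')): buffer="qwrwdkf" (len 7), cursors c1@2 c2@4, authorship .1.2...
After op 2 (move_left): buffer="qwrwdkf" (len 7), cursors c1@1 c2@3, authorship .1.2...
After op 3 (delete): buffer="wwdkf" (len 5), cursors c1@0 c2@1, authorship 12...
After op 4 (add_cursor(2)): buffer="wwdkf" (len 5), cursors c1@0 c2@1 c3@2, authorship 12...
Authorship (.=original, N=cursor N): 1 2 . . .
Index 1: author = 2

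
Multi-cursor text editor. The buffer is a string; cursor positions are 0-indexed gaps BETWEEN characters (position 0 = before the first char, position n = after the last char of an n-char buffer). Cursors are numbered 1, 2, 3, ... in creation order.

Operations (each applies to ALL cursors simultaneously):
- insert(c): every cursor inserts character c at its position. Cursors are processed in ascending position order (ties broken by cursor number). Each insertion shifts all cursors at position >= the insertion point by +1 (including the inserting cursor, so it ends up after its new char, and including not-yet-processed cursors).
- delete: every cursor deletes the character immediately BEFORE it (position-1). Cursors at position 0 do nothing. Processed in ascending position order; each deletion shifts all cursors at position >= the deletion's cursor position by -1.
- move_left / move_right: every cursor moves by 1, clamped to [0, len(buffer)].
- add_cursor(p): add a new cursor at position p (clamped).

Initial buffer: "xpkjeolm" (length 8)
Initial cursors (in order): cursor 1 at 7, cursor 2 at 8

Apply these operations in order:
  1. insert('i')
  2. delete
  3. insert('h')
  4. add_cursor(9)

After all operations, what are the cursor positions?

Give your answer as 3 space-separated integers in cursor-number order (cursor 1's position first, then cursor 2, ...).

After op 1 (insert('i')): buffer="xpkjeolimi" (len 10), cursors c1@8 c2@10, authorship .......1.2
After op 2 (delete): buffer="xpkjeolm" (len 8), cursors c1@7 c2@8, authorship ........
After op 3 (insert('h')): buffer="xpkjeolhmh" (len 10), cursors c1@8 c2@10, authorship .......1.2
After op 4 (add_cursor(9)): buffer="xpkjeolhmh" (len 10), cursors c1@8 c3@9 c2@10, authorship .......1.2

Answer: 8 10 9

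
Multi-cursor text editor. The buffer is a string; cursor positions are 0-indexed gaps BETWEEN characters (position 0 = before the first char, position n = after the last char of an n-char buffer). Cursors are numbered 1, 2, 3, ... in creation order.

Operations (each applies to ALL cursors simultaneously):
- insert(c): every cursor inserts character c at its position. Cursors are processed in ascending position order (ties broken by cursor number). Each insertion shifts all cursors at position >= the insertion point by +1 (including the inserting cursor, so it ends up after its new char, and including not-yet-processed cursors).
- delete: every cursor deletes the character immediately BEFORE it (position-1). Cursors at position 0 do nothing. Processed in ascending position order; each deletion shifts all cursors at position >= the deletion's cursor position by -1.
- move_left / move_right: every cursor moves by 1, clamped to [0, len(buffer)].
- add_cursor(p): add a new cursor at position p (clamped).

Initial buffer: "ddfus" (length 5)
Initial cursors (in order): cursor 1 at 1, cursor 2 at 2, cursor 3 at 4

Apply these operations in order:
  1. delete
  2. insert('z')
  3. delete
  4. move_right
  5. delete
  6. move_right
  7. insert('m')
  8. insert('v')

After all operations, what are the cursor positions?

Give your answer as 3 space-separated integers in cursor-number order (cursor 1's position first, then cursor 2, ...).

Answer: 6 6 6

Derivation:
After op 1 (delete): buffer="fs" (len 2), cursors c1@0 c2@0 c3@1, authorship ..
After op 2 (insert('z')): buffer="zzfzs" (len 5), cursors c1@2 c2@2 c3@4, authorship 12.3.
After op 3 (delete): buffer="fs" (len 2), cursors c1@0 c2@0 c3@1, authorship ..
After op 4 (move_right): buffer="fs" (len 2), cursors c1@1 c2@1 c3@2, authorship ..
After op 5 (delete): buffer="" (len 0), cursors c1@0 c2@0 c3@0, authorship 
After op 6 (move_right): buffer="" (len 0), cursors c1@0 c2@0 c3@0, authorship 
After op 7 (insert('m')): buffer="mmm" (len 3), cursors c1@3 c2@3 c3@3, authorship 123
After op 8 (insert('v')): buffer="mmmvvv" (len 6), cursors c1@6 c2@6 c3@6, authorship 123123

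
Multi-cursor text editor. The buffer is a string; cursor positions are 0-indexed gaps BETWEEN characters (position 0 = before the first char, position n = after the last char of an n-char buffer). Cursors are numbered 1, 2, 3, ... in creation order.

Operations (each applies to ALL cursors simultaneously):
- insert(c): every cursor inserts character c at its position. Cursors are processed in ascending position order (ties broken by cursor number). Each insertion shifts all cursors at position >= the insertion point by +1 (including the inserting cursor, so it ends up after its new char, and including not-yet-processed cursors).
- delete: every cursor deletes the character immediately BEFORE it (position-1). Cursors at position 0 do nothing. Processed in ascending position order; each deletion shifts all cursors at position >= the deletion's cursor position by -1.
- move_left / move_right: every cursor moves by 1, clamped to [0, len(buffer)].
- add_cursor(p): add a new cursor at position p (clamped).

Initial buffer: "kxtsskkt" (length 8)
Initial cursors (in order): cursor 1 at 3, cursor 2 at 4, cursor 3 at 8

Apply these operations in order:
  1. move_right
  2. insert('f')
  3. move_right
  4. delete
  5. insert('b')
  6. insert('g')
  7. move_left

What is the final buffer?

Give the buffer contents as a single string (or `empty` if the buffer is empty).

After op 1 (move_right): buffer="kxtsskkt" (len 8), cursors c1@4 c2@5 c3@8, authorship ........
After op 2 (insert('f')): buffer="kxtsfsfkktf" (len 11), cursors c1@5 c2@7 c3@11, authorship ....1.2...3
After op 3 (move_right): buffer="kxtsfsfkktf" (len 11), cursors c1@6 c2@8 c3@11, authorship ....1.2...3
After op 4 (delete): buffer="kxtsffkt" (len 8), cursors c1@5 c2@6 c3@8, authorship ....12..
After op 5 (insert('b')): buffer="kxtsfbfbktb" (len 11), cursors c1@6 c2@8 c3@11, authorship ....1122..3
After op 6 (insert('g')): buffer="kxtsfbgfbgktbg" (len 14), cursors c1@7 c2@10 c3@14, authorship ....111222..33
After op 7 (move_left): buffer="kxtsfbgfbgktbg" (len 14), cursors c1@6 c2@9 c3@13, authorship ....111222..33

Answer: kxtsfbgfbgktbg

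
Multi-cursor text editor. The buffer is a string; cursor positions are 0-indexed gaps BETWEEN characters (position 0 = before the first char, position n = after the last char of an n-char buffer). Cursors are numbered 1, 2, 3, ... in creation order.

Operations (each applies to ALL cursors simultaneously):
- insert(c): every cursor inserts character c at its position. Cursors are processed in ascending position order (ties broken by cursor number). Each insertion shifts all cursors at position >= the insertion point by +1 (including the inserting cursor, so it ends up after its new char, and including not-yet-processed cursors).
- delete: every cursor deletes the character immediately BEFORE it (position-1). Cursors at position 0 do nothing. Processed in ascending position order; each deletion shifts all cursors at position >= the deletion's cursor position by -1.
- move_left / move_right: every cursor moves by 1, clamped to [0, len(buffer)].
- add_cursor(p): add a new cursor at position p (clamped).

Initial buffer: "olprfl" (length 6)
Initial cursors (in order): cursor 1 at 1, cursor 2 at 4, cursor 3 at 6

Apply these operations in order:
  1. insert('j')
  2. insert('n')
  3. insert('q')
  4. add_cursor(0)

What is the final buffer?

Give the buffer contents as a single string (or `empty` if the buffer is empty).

After op 1 (insert('j')): buffer="ojlprjflj" (len 9), cursors c1@2 c2@6 c3@9, authorship .1...2..3
After op 2 (insert('n')): buffer="ojnlprjnfljn" (len 12), cursors c1@3 c2@8 c3@12, authorship .11...22..33
After op 3 (insert('q')): buffer="ojnqlprjnqfljnq" (len 15), cursors c1@4 c2@10 c3@15, authorship .111...222..333
After op 4 (add_cursor(0)): buffer="ojnqlprjnqfljnq" (len 15), cursors c4@0 c1@4 c2@10 c3@15, authorship .111...222..333

Answer: ojnqlprjnqfljnq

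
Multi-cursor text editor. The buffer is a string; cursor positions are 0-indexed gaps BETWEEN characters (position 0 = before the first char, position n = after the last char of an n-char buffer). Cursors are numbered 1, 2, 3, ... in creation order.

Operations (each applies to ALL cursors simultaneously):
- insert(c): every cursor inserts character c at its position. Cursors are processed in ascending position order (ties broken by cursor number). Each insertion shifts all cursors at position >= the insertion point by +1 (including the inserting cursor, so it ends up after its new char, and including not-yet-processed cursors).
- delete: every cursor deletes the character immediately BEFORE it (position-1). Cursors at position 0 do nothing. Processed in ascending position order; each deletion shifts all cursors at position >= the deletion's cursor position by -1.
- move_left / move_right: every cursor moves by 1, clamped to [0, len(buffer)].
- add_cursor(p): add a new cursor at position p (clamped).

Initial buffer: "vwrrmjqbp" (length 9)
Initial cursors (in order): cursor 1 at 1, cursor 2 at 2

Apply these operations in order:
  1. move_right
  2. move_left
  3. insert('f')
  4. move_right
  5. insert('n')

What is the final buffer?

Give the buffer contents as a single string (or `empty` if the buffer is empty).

After op 1 (move_right): buffer="vwrrmjqbp" (len 9), cursors c1@2 c2@3, authorship .........
After op 2 (move_left): buffer="vwrrmjqbp" (len 9), cursors c1@1 c2@2, authorship .........
After op 3 (insert('f')): buffer="vfwfrrmjqbp" (len 11), cursors c1@2 c2@4, authorship .1.2.......
After op 4 (move_right): buffer="vfwfrrmjqbp" (len 11), cursors c1@3 c2@5, authorship .1.2.......
After op 5 (insert('n')): buffer="vfwnfrnrmjqbp" (len 13), cursors c1@4 c2@7, authorship .1.12.2......

Answer: vfwnfrnrmjqbp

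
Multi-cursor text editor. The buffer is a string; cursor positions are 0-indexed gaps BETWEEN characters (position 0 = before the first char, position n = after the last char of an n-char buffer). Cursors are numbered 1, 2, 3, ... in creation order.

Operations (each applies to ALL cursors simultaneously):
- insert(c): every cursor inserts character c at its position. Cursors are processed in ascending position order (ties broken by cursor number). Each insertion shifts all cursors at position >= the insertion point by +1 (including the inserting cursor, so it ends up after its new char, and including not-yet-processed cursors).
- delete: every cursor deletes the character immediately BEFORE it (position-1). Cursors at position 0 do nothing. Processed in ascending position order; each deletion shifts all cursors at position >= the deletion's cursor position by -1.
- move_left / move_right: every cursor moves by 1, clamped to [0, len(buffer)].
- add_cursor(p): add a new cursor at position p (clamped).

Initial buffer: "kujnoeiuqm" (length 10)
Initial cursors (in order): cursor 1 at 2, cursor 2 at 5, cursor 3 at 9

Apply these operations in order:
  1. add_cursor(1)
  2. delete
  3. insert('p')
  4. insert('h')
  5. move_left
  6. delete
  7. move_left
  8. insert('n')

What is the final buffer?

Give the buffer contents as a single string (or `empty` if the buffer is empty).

Answer: nnphjnnheinuhm

Derivation:
After op 1 (add_cursor(1)): buffer="kujnoeiuqm" (len 10), cursors c4@1 c1@2 c2@5 c3@9, authorship ..........
After op 2 (delete): buffer="jneium" (len 6), cursors c1@0 c4@0 c2@2 c3@5, authorship ......
After op 3 (insert('p')): buffer="ppjnpeiupm" (len 10), cursors c1@2 c4@2 c2@5 c3@9, authorship 14..2...3.
After op 4 (insert('h')): buffer="pphhjnpheiuphm" (len 14), cursors c1@4 c4@4 c2@8 c3@13, authorship 1414..22...33.
After op 5 (move_left): buffer="pphhjnpheiuphm" (len 14), cursors c1@3 c4@3 c2@7 c3@12, authorship 1414..22...33.
After op 6 (delete): buffer="phjnheiuhm" (len 10), cursors c1@1 c4@1 c2@4 c3@8, authorship 14..2...3.
After op 7 (move_left): buffer="phjnheiuhm" (len 10), cursors c1@0 c4@0 c2@3 c3@7, authorship 14..2...3.
After op 8 (insert('n')): buffer="nnphjnnheinuhm" (len 14), cursors c1@2 c4@2 c2@6 c3@11, authorship 1414.2.2..3.3.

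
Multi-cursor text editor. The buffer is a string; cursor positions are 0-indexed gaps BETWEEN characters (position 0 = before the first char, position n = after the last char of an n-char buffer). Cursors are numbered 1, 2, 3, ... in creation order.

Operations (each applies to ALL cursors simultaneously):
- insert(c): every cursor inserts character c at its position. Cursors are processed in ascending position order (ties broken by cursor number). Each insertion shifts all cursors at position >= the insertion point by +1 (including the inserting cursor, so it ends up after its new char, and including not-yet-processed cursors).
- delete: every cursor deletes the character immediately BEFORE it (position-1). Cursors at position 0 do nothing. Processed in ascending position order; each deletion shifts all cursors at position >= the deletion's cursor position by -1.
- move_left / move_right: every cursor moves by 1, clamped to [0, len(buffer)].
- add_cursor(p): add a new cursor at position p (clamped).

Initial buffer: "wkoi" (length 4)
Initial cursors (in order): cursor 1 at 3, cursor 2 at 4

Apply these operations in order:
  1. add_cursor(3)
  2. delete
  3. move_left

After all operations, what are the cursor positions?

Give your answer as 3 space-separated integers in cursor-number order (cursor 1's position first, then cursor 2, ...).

Answer: 0 0 0

Derivation:
After op 1 (add_cursor(3)): buffer="wkoi" (len 4), cursors c1@3 c3@3 c2@4, authorship ....
After op 2 (delete): buffer="w" (len 1), cursors c1@1 c2@1 c3@1, authorship .
After op 3 (move_left): buffer="w" (len 1), cursors c1@0 c2@0 c3@0, authorship .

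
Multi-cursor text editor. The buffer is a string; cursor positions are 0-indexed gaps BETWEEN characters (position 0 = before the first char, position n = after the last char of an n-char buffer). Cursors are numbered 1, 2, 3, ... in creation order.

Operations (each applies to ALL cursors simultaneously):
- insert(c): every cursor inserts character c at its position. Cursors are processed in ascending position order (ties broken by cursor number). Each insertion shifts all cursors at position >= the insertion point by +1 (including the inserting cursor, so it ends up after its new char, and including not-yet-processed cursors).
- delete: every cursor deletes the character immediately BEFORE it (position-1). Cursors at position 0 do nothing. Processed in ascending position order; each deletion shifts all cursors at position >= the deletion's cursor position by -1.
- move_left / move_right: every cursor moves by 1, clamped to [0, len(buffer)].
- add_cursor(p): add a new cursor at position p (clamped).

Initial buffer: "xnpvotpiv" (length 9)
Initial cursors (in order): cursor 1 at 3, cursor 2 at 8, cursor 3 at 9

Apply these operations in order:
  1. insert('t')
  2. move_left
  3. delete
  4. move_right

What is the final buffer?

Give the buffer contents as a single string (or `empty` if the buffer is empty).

After op 1 (insert('t')): buffer="xnptvotpitvt" (len 12), cursors c1@4 c2@10 c3@12, authorship ...1.....2.3
After op 2 (move_left): buffer="xnptvotpitvt" (len 12), cursors c1@3 c2@9 c3@11, authorship ...1.....2.3
After op 3 (delete): buffer="xntvotptt" (len 9), cursors c1@2 c2@7 c3@8, authorship ..1....23
After op 4 (move_right): buffer="xntvotptt" (len 9), cursors c1@3 c2@8 c3@9, authorship ..1....23

Answer: xntvotptt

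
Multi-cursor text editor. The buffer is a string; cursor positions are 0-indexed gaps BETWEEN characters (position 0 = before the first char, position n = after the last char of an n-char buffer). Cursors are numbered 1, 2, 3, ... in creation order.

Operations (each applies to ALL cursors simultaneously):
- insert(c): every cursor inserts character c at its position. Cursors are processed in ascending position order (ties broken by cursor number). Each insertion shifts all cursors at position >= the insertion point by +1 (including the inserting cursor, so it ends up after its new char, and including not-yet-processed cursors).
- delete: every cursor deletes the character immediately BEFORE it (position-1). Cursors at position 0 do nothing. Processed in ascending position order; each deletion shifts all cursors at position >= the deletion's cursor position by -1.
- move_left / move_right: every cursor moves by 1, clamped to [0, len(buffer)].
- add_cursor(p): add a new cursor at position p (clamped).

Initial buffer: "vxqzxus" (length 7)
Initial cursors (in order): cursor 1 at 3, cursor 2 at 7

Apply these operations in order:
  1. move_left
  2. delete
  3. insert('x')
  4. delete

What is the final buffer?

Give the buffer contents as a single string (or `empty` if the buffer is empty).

After op 1 (move_left): buffer="vxqzxus" (len 7), cursors c1@2 c2@6, authorship .......
After op 2 (delete): buffer="vqzxs" (len 5), cursors c1@1 c2@4, authorship .....
After op 3 (insert('x')): buffer="vxqzxxs" (len 7), cursors c1@2 c2@6, authorship .1...2.
After op 4 (delete): buffer="vqzxs" (len 5), cursors c1@1 c2@4, authorship .....

Answer: vqzxs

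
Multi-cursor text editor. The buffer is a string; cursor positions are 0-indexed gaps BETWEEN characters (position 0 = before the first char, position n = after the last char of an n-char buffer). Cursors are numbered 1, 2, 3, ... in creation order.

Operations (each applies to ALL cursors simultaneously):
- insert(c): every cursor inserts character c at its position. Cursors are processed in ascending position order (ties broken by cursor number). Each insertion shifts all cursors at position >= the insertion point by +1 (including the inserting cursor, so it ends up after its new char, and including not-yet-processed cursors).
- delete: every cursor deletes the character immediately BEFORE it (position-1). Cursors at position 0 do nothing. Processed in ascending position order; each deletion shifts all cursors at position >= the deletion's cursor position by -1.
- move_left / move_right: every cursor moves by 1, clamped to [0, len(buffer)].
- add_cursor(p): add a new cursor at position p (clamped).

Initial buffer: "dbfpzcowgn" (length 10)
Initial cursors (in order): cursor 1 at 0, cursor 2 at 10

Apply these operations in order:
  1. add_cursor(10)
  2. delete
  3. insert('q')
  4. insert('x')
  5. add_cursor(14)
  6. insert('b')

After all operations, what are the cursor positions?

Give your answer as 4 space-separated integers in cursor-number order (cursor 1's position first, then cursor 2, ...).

Answer: 3 18 18 18

Derivation:
After op 1 (add_cursor(10)): buffer="dbfpzcowgn" (len 10), cursors c1@0 c2@10 c3@10, authorship ..........
After op 2 (delete): buffer="dbfpzcow" (len 8), cursors c1@0 c2@8 c3@8, authorship ........
After op 3 (insert('q')): buffer="qdbfpzcowqq" (len 11), cursors c1@1 c2@11 c3@11, authorship 1........23
After op 4 (insert('x')): buffer="qxdbfpzcowqqxx" (len 14), cursors c1@2 c2@14 c3@14, authorship 11........2323
After op 5 (add_cursor(14)): buffer="qxdbfpzcowqqxx" (len 14), cursors c1@2 c2@14 c3@14 c4@14, authorship 11........2323
After op 6 (insert('b')): buffer="qxbdbfpzcowqqxxbbb" (len 18), cursors c1@3 c2@18 c3@18 c4@18, authorship 111........2323234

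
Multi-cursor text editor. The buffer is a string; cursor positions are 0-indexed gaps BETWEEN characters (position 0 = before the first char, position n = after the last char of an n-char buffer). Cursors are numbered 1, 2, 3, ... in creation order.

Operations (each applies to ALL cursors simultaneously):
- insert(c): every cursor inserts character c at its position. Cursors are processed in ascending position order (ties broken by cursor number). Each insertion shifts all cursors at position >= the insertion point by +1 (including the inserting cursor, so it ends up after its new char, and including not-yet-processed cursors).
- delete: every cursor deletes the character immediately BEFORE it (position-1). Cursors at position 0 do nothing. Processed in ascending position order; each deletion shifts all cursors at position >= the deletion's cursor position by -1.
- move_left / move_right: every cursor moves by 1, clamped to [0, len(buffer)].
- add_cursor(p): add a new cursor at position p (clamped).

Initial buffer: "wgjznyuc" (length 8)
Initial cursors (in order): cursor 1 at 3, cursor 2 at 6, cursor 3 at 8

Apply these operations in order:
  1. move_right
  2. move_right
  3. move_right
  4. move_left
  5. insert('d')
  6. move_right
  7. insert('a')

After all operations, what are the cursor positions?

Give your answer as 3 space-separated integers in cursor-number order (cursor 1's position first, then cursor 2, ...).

After op 1 (move_right): buffer="wgjznyuc" (len 8), cursors c1@4 c2@7 c3@8, authorship ........
After op 2 (move_right): buffer="wgjznyuc" (len 8), cursors c1@5 c2@8 c3@8, authorship ........
After op 3 (move_right): buffer="wgjznyuc" (len 8), cursors c1@6 c2@8 c3@8, authorship ........
After op 4 (move_left): buffer="wgjznyuc" (len 8), cursors c1@5 c2@7 c3@7, authorship ........
After op 5 (insert('d')): buffer="wgjzndyuddc" (len 11), cursors c1@6 c2@10 c3@10, authorship .....1..23.
After op 6 (move_right): buffer="wgjzndyuddc" (len 11), cursors c1@7 c2@11 c3@11, authorship .....1..23.
After op 7 (insert('a')): buffer="wgjzndyauddcaa" (len 14), cursors c1@8 c2@14 c3@14, authorship .....1.1.23.23

Answer: 8 14 14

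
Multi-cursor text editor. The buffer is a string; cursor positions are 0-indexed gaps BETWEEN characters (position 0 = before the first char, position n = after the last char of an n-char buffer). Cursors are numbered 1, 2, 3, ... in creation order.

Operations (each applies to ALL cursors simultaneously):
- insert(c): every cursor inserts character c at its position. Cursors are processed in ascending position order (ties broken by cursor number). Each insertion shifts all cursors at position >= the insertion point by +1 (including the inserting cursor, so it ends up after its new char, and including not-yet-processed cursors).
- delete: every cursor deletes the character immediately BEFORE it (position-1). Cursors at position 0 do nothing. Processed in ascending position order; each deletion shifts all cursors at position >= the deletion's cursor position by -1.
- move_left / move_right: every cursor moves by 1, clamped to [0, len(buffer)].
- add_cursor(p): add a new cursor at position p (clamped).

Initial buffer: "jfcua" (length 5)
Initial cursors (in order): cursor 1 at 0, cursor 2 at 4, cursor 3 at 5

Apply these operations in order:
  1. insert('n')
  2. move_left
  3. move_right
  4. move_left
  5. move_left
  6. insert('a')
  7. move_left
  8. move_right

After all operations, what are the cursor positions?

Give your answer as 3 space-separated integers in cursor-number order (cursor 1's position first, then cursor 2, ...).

After op 1 (insert('n')): buffer="njfcunan" (len 8), cursors c1@1 c2@6 c3@8, authorship 1....2.3
After op 2 (move_left): buffer="njfcunan" (len 8), cursors c1@0 c2@5 c3@7, authorship 1....2.3
After op 3 (move_right): buffer="njfcunan" (len 8), cursors c1@1 c2@6 c3@8, authorship 1....2.3
After op 4 (move_left): buffer="njfcunan" (len 8), cursors c1@0 c2@5 c3@7, authorship 1....2.3
After op 5 (move_left): buffer="njfcunan" (len 8), cursors c1@0 c2@4 c3@6, authorship 1....2.3
After op 6 (insert('a')): buffer="anjfcaunaan" (len 11), cursors c1@1 c2@6 c3@9, authorship 11...2.23.3
After op 7 (move_left): buffer="anjfcaunaan" (len 11), cursors c1@0 c2@5 c3@8, authorship 11...2.23.3
After op 8 (move_right): buffer="anjfcaunaan" (len 11), cursors c1@1 c2@6 c3@9, authorship 11...2.23.3

Answer: 1 6 9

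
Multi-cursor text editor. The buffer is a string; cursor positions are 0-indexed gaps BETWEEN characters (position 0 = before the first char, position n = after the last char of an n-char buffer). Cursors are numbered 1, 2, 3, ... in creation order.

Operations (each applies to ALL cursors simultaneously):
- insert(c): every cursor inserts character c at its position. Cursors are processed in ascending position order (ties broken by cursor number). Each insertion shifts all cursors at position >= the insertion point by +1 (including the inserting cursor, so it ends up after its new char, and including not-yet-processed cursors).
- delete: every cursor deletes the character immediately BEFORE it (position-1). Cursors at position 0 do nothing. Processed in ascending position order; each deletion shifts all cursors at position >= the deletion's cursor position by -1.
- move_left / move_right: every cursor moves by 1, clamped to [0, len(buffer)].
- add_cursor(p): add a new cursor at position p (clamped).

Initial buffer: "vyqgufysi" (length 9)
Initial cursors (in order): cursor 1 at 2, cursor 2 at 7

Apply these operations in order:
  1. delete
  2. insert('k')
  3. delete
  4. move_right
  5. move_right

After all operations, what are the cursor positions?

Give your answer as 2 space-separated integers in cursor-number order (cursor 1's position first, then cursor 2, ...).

After op 1 (delete): buffer="vqgufsi" (len 7), cursors c1@1 c2@5, authorship .......
After op 2 (insert('k')): buffer="vkqgufksi" (len 9), cursors c1@2 c2@7, authorship .1....2..
After op 3 (delete): buffer="vqgufsi" (len 7), cursors c1@1 c2@5, authorship .......
After op 4 (move_right): buffer="vqgufsi" (len 7), cursors c1@2 c2@6, authorship .......
After op 5 (move_right): buffer="vqgufsi" (len 7), cursors c1@3 c2@7, authorship .......

Answer: 3 7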